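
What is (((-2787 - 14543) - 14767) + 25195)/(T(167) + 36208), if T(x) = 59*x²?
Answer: -986/240237 ≈ -0.0041043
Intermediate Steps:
(((-2787 - 14543) - 14767) + 25195)/(T(167) + 36208) = (((-2787 - 14543) - 14767) + 25195)/(59*167² + 36208) = ((-17330 - 14767) + 25195)/(59*27889 + 36208) = (-32097 + 25195)/(1645451 + 36208) = -6902/1681659 = -6902*1/1681659 = -986/240237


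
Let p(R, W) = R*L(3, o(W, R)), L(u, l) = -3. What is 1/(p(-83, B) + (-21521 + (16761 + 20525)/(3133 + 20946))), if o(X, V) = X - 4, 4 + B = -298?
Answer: -24079/512171202 ≈ -4.7014e-5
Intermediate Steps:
B = -302 (B = -4 - 298 = -302)
o(X, V) = -4 + X
p(R, W) = -3*R (p(R, W) = R*(-3) = -3*R)
1/(p(-83, B) + (-21521 + (16761 + 20525)/(3133 + 20946))) = 1/(-3*(-83) + (-21521 + (16761 + 20525)/(3133 + 20946))) = 1/(249 + (-21521 + 37286/24079)) = 1/(249 - 518166873/24079) = 1/(-512171202/24079) = -24079/512171202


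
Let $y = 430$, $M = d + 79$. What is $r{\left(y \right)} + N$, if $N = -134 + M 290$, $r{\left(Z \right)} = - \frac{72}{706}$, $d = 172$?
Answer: $\frac{25647532}{353} \approx 72656.0$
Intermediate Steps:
$M = 251$ ($M = 172 + 79 = 251$)
$r{\left(Z \right)} = - \frac{36}{353}$ ($r{\left(Z \right)} = \left(-72\right) \frac{1}{706} = - \frac{36}{353}$)
$N = 72656$ ($N = -134 + 251 \cdot 290 = -134 + 72790 = 72656$)
$r{\left(y \right)} + N = - \frac{36}{353} + 72656 = \frac{25647532}{353}$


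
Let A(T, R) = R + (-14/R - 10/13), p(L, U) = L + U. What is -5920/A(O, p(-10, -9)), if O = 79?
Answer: 1462240/4701 ≈ 311.05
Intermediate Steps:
A(T, R) = -10/13 + R - 14/R (A(T, R) = R + (-14/R - 10*1/13) = R + (-14/R - 10/13) = R + (-10/13 - 14/R) = -10/13 + R - 14/R)
-5920/A(O, p(-10, -9)) = -5920/(-10/13 + (-10 - 9) - 14/(-10 - 9)) = -5920/(-10/13 - 19 - 14/(-19)) = -5920/(-10/13 - 19 - 14*(-1/19)) = -5920/(-10/13 - 19 + 14/19) = -5920/(-4701/247) = -5920*(-247/4701) = 1462240/4701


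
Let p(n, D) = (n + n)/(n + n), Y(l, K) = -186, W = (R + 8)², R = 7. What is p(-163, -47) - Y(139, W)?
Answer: 187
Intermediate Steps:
W = 225 (W = (7 + 8)² = 15² = 225)
p(n, D) = 1 (p(n, D) = (2*n)/((2*n)) = (2*n)*(1/(2*n)) = 1)
p(-163, -47) - Y(139, W) = 1 - 1*(-186) = 1 + 186 = 187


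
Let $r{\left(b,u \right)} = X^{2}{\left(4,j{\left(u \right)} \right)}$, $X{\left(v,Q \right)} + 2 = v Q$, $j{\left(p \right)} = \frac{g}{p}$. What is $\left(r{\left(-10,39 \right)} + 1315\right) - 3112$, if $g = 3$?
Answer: $- \frac{303209}{169} \approx -1794.1$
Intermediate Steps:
$j{\left(p \right)} = \frac{3}{p}$
$X{\left(v,Q \right)} = -2 + Q v$ ($X{\left(v,Q \right)} = -2 + v Q = -2 + Q v$)
$r{\left(b,u \right)} = \left(-2 + \frac{12}{u}\right)^{2}$ ($r{\left(b,u \right)} = \left(-2 + \frac{3}{u} 4\right)^{2} = \left(-2 + \frac{12}{u}\right)^{2}$)
$\left(r{\left(-10,39 \right)} + 1315\right) - 3112 = \left(\frac{4 \left(6 - 39\right)^{2}}{1521} + 1315\right) - 3112 = \left(4 \cdot \frac{1}{1521} \left(6 - 39\right)^{2} + 1315\right) - 3112 = \left(4 \cdot \frac{1}{1521} \left(-33\right)^{2} + 1315\right) - 3112 = \left(4 \cdot \frac{1}{1521} \cdot 1089 + 1315\right) - 3112 = \left(\frac{484}{169} + 1315\right) - 3112 = \frac{222719}{169} - 3112 = - \frac{303209}{169}$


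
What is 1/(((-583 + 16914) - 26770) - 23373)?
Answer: -1/33812 ≈ -2.9575e-5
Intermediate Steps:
1/(((-583 + 16914) - 26770) - 23373) = 1/((16331 - 26770) - 23373) = 1/(-10439 - 23373) = 1/(-33812) = -1/33812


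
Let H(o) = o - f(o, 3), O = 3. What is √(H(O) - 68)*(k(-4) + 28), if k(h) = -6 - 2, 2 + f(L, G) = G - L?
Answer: 60*I*√7 ≈ 158.75*I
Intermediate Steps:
f(L, G) = -2 + G - L (f(L, G) = -2 + (G - L) = -2 + G - L)
k(h) = -8
H(o) = -1 + 2*o (H(o) = o - (-2 + 3 - o) = o - (1 - o) = o + (-1 + o) = -1 + 2*o)
√(H(O) - 68)*(k(-4) + 28) = √((-1 + 2*3) - 68)*(-8 + 28) = √((-1 + 6) - 68)*20 = √(5 - 68)*20 = √(-63)*20 = (3*I*√7)*20 = 60*I*√7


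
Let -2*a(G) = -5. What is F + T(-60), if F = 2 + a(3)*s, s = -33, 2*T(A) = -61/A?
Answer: -9599/120 ≈ -79.992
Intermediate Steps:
a(G) = 5/2 (a(G) = -1/2*(-5) = 5/2)
T(A) = -61/(2*A) (T(A) = (-61/A)/2 = -61/(2*A))
F = -161/2 (F = 2 + (5/2)*(-33) = 2 - 165/2 = -161/2 ≈ -80.500)
F + T(-60) = -161/2 - 61/2/(-60) = -161/2 - 61/2*(-1/60) = -161/2 + 61/120 = -9599/120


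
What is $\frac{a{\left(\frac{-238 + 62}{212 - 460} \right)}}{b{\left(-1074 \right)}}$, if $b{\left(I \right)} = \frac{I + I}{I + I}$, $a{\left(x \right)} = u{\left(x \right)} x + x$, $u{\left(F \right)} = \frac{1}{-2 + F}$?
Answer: $\frac{99}{620} \approx 0.15968$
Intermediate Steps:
$a{\left(x \right)} = x + \frac{x}{-2 + x}$ ($a{\left(x \right)} = \frac{x}{-2 + x} + x = x + \frac{x}{-2 + x}$)
$b{\left(I \right)} = 1$ ($b{\left(I \right)} = \frac{2 I}{2 I} = 2 I \frac{1}{2 I} = 1$)
$\frac{a{\left(\frac{-238 + 62}{212 - 460} \right)}}{b{\left(-1074 \right)}} = \frac{\frac{-238 + 62}{212 - 460} \frac{1}{-2 + \frac{-238 + 62}{212 - 460}} \left(-1 + \frac{-238 + 62}{212 - 460}\right)}{1} = \frac{- \frac{176}{-248} \left(-1 - \frac{176}{-248}\right)}{-2 - \frac{176}{-248}} \cdot 1 = \frac{\left(-176\right) \left(- \frac{1}{248}\right) \left(-1 - - \frac{22}{31}\right)}{-2 - - \frac{22}{31}} \cdot 1 = \frac{22 \left(-1 + \frac{22}{31}\right)}{31 \left(-2 + \frac{22}{31}\right)} 1 = \frac{22}{31} \frac{1}{- \frac{40}{31}} \left(- \frac{9}{31}\right) 1 = \frac{22}{31} \left(- \frac{31}{40}\right) \left(- \frac{9}{31}\right) 1 = \frac{99}{620} \cdot 1 = \frac{99}{620}$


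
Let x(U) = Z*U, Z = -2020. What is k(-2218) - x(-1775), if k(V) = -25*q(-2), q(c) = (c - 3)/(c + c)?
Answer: -14342125/4 ≈ -3.5855e+6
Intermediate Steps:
q(c) = (-3 + c)/(2*c) (q(c) = (-3 + c)/((2*c)) = (-3 + c)*(1/(2*c)) = (-3 + c)/(2*c))
x(U) = -2020*U
k(V) = -125/4 (k(V) = -25*(-3 - 2)/(2*(-2)) = -25*(-1)*(-5)/(2*2) = -25*5/4 = -125/4)
k(-2218) - x(-1775) = -125/4 - (-2020)*(-1775) = -125/4 - 1*3585500 = -125/4 - 3585500 = -14342125/4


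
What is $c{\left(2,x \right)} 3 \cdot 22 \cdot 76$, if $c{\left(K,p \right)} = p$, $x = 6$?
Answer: $30096$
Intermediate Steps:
$c{\left(2,x \right)} 3 \cdot 22 \cdot 76 = 6 \cdot 3 \cdot 22 \cdot 76 = 18 \cdot 22 \cdot 76 = 396 \cdot 76 = 30096$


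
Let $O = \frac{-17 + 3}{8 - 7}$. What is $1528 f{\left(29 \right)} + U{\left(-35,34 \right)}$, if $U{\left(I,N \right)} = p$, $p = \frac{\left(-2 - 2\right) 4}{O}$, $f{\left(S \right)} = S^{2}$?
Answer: $\frac{8995344}{7} \approx 1.2851 \cdot 10^{6}$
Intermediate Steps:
$O = -14$ ($O = - \frac{14}{1} = \left(-14\right) 1 = -14$)
$p = \frac{8}{7}$ ($p = \frac{\left(-2 - 2\right) 4}{-14} = \left(-4\right) 4 \left(- \frac{1}{14}\right) = \left(-16\right) \left(- \frac{1}{14}\right) = \frac{8}{7} \approx 1.1429$)
$U{\left(I,N \right)} = \frac{8}{7}$
$1528 f{\left(29 \right)} + U{\left(-35,34 \right)} = 1528 \cdot 29^{2} + \frac{8}{7} = 1528 \cdot 841 + \frac{8}{7} = 1285048 + \frac{8}{7} = \frac{8995344}{7}$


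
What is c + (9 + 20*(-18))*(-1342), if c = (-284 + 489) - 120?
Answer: 471127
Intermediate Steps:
c = 85 (c = 205 - 120 = 85)
c + (9 + 20*(-18))*(-1342) = 85 + (9 + 20*(-18))*(-1342) = 85 + (9 - 360)*(-1342) = 85 - 351*(-1342) = 85 + 471042 = 471127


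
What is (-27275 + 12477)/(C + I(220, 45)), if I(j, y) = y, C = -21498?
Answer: 14798/21453 ≈ 0.68979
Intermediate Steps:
(-27275 + 12477)/(C + I(220, 45)) = (-27275 + 12477)/(-21498 + 45) = -14798/(-21453) = -14798*(-1/21453) = 14798/21453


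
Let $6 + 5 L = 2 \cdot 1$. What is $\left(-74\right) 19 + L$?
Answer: $- \frac{7034}{5} \approx -1406.8$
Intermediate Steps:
$L = - \frac{4}{5}$ ($L = - \frac{6}{5} + \frac{2 \cdot 1}{5} = - \frac{6}{5} + \frac{1}{5} \cdot 2 = - \frac{6}{5} + \frac{2}{5} = - \frac{4}{5} \approx -0.8$)
$\left(-74\right) 19 + L = \left(-74\right) 19 - \frac{4}{5} = -1406 - \frac{4}{5} = - \frac{7034}{5}$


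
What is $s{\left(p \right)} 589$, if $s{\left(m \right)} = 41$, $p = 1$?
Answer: $24149$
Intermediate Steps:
$s{\left(p \right)} 589 = 41 \cdot 589 = 24149$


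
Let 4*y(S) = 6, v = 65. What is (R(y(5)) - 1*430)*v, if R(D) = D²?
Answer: -111215/4 ≈ -27804.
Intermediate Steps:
y(S) = 3/2 (y(S) = (¼)*6 = 3/2)
(R(y(5)) - 1*430)*v = ((3/2)² - 1*430)*65 = (9/4 - 430)*65 = -1711/4*65 = -111215/4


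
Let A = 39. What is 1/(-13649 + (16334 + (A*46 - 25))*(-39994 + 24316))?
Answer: -1/283832483 ≈ -3.5232e-9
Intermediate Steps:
1/(-13649 + (16334 + (A*46 - 25))*(-39994 + 24316)) = 1/(-13649 + (16334 + (39*46 - 25))*(-39994 + 24316)) = 1/(-13649 + (16334 + (1794 - 25))*(-15678)) = 1/(-13649 + (16334 + 1769)*(-15678)) = 1/(-13649 + 18103*(-15678)) = 1/(-13649 - 283818834) = 1/(-283832483) = -1/283832483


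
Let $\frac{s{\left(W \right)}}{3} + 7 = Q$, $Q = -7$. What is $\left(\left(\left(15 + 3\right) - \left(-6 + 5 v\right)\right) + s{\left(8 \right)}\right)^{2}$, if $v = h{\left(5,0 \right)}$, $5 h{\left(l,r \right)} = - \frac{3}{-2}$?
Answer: $\frac{1521}{4} \approx 380.25$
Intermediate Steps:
$h{\left(l,r \right)} = \frac{3}{10}$ ($h{\left(l,r \right)} = \frac{\left(-3\right) \frac{1}{-2}}{5} = \frac{\left(-3\right) \left(- \frac{1}{2}\right)}{5} = \frac{1}{5} \cdot \frac{3}{2} = \frac{3}{10}$)
$v = \frac{3}{10} \approx 0.3$
$s{\left(W \right)} = -42$ ($s{\left(W \right)} = -21 + 3 \left(-7\right) = -21 - 21 = -42$)
$\left(\left(\left(15 + 3\right) - \left(-6 + 5 v\right)\right) + s{\left(8 \right)}\right)^{2} = \left(\left(\left(15 + 3\right) + \left(6 - \frac{3}{2}\right)\right) - 42\right)^{2} = \left(\left(18 + \left(6 - \frac{3}{2}\right)\right) - 42\right)^{2} = \left(\left(18 + \frac{9}{2}\right) - 42\right)^{2} = \left(\frac{45}{2} - 42\right)^{2} = \left(- \frac{39}{2}\right)^{2} = \frac{1521}{4}$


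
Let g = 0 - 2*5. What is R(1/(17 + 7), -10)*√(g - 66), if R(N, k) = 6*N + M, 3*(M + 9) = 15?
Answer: -15*I*√19/2 ≈ -32.692*I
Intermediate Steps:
M = -4 (M = -9 + (⅓)*15 = -9 + 5 = -4)
g = -10 (g = 0 - 10 = -10)
R(N, k) = -4 + 6*N (R(N, k) = 6*N - 4 = -4 + 6*N)
R(1/(17 + 7), -10)*√(g - 66) = (-4 + 6/(17 + 7))*√(-10 - 66) = (-4 + 6/24)*√(-76) = (-4 + 6*(1/24))*(2*I*√19) = (-4 + ¼)*(2*I*√19) = -15*I*√19/2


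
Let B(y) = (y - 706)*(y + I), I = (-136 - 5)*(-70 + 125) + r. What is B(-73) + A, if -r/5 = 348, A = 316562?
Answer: 7770034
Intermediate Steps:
r = -1740 (r = -5*348 = -1740)
I = -9495 (I = (-136 - 5)*(-70 + 125) - 1740 = -141*55 - 1740 = -7755 - 1740 = -9495)
B(y) = (-9495 + y)*(-706 + y) (B(y) = (y - 706)*(y - 9495) = (-706 + y)*(-9495 + y) = (-9495 + y)*(-706 + y))
B(-73) + A = (6703470 + (-73)² - 10201*(-73)) + 316562 = (6703470 + 5329 + 744673) + 316562 = 7453472 + 316562 = 7770034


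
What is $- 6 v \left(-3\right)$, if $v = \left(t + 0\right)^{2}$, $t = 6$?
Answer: $648$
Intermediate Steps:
$v = 36$ ($v = \left(6 + 0\right)^{2} = 6^{2} = 36$)
$- 6 v \left(-3\right) = \left(-6\right) 36 \left(-3\right) = \left(-216\right) \left(-3\right) = 648$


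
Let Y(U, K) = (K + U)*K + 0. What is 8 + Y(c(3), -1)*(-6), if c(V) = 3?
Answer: 20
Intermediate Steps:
Y(U, K) = K*(K + U) (Y(U, K) = K*(K + U) + 0 = K*(K + U))
8 + Y(c(3), -1)*(-6) = 8 - (-1 + 3)*(-6) = 8 - 1*2*(-6) = 8 - 2*(-6) = 8 + 12 = 20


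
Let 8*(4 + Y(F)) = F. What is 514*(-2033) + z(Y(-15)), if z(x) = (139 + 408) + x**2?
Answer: -66840351/64 ≈ -1.0444e+6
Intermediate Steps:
Y(F) = -4 + F/8
z(x) = 547 + x**2
514*(-2033) + z(Y(-15)) = 514*(-2033) + (547 + (-4 + (1/8)*(-15))**2) = -1044962 + (547 + (-4 - 15/8)**2) = -1044962 + (547 + (-47/8)**2) = -1044962 + (547 + 2209/64) = -1044962 + 37217/64 = -66840351/64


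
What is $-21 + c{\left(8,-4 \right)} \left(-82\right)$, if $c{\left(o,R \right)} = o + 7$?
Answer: $-1251$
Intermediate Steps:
$c{\left(o,R \right)} = 7 + o$
$-21 + c{\left(8,-4 \right)} \left(-82\right) = -21 + \left(7 + 8\right) \left(-82\right) = -21 + 15 \left(-82\right) = -21 - 1230 = -1251$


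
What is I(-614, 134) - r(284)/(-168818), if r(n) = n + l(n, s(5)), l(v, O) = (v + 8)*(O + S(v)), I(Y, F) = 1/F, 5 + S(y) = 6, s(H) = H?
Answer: 220821/11310806 ≈ 0.019523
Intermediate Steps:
S(y) = 1 (S(y) = -5 + 6 = 1)
l(v, O) = (1 + O)*(8 + v) (l(v, O) = (v + 8)*(O + 1) = (8 + v)*(1 + O) = (1 + O)*(8 + v))
r(n) = 48 + 7*n (r(n) = n + (8 + n + 8*5 + 5*n) = n + (8 + n + 40 + 5*n) = n + (48 + 6*n) = 48 + 7*n)
I(-614, 134) - r(284)/(-168818) = 1/134 - (48 + 7*284)/(-168818) = 1/134 - (48 + 1988)*(-1)/168818 = 1/134 - 2036*(-1)/168818 = 1/134 - 1*(-1018/84409) = 1/134 + 1018/84409 = 220821/11310806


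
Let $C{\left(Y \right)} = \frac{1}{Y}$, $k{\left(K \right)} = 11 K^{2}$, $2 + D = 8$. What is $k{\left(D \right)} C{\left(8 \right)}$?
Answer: $\frac{99}{2} \approx 49.5$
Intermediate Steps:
$D = 6$ ($D = -2 + 8 = 6$)
$k{\left(D \right)} C{\left(8 \right)} = \frac{11 \cdot 6^{2}}{8} = 11 \cdot 36 \cdot \frac{1}{8} = 396 \cdot \frac{1}{8} = \frac{99}{2}$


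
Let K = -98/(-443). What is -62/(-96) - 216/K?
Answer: -2294993/2352 ≈ -975.76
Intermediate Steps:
K = 98/443 (K = -98*(-1/443) = 98/443 ≈ 0.22122)
-62/(-96) - 216/K = -62/(-96) - 216/98/443 = -62*(-1/96) - 216*443/98 = 31/48 - 47844/49 = -2294993/2352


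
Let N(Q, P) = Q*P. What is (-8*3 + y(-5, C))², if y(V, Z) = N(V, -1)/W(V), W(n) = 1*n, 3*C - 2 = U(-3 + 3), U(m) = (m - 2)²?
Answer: 625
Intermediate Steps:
U(m) = (-2 + m)²
C = 2 (C = ⅔ + (-2 + (-3 + 3))²/3 = ⅔ + (-2 + 0)²/3 = ⅔ + (⅓)*(-2)² = ⅔ + (⅓)*4 = ⅔ + 4/3 = 2)
N(Q, P) = P*Q
W(n) = n
y(V, Z) = -1 (y(V, Z) = (-V)/V = -1)
(-8*3 + y(-5, C))² = (-8*3 - 1)² = (-24 - 1)² = (-25)² = 625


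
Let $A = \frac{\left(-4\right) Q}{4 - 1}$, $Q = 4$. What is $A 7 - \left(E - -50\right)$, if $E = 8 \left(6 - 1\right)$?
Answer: $- \frac{382}{3} \approx -127.33$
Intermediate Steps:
$A = - \frac{16}{3}$ ($A = \frac{\left(-4\right) 4}{4 - 1} = - \frac{16}{3} \approx -5.3333$)
$E = 40$ ($E = 8 \cdot 5 = 40$)
$A 7 - \left(E - -50\right) = \left(- \frac{16}{3}\right) 7 - \left(40 - -50\right) = - \frac{112}{3} - \left(40 + 50\right) = - \frac{112}{3} - 90 = - \frac{382}{3}$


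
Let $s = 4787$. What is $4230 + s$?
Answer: $9017$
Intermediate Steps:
$4230 + s = 4230 + 4787 = 9017$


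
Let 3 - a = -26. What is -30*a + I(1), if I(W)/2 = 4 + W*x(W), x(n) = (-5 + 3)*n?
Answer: -866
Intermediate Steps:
x(n) = -2*n
I(W) = 8 - 4*W**2 (I(W) = 2*(4 + W*(-2*W)) = 2*(4 - 2*W**2) = 8 - 4*W**2)
a = 29 (a = 3 - 1*(-26) = 3 + 26 = 29)
-30*a + I(1) = -30*29 + (8 - 4*1**2) = -870 + (8 - 4*1) = -870 + (8 - 4) = -870 + 4 = -866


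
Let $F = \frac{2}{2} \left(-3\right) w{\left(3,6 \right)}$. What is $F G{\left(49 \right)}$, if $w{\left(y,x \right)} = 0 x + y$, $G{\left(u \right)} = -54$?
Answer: $486$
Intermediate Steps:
$w{\left(y,x \right)} = y$ ($w{\left(y,x \right)} = 0 + y = y$)
$F = -9$ ($F = \frac{2}{2} \left(-3\right) 3 = 2 \cdot \frac{1}{2} \left(-3\right) 3 = 1 \left(-3\right) 3 = \left(-3\right) 3 = -9$)
$F G{\left(49 \right)} = \left(-9\right) \left(-54\right) = 486$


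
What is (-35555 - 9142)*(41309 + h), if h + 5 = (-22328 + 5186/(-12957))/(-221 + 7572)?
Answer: -58609521381987754/31748969 ≈ -1.8460e+9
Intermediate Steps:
h = -765543617/95246907 (h = -5 + (-22328 + 5186/(-12957))/(-221 + 7572) = -5 + (-22328 + 5186*(-1/12957))/7351 = -5 + (-22328 - 5186/12957)*(1/7351) = -5 - 289309082/12957*1/7351 = -5 - 289309082/95246907 = -765543617/95246907 ≈ -8.0375)
(-35555 - 9142)*(41309 + h) = (-35555 - 9142)*(41309 - 765543617/95246907) = -44697*3933788937646/95246907 = -58609521381987754/31748969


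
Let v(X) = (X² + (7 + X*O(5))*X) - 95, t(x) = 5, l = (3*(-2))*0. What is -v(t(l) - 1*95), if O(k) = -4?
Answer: 25025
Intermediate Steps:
l = 0 (l = -6*0 = 0)
v(X) = -95 + X² + X*(7 - 4*X) (v(X) = (X² + (7 + X*(-4))*X) - 95 = (X² + (7 - 4*X)*X) - 95 = (X² + X*(7 - 4*X)) - 95 = -95 + X² + X*(7 - 4*X))
-v(t(l) - 1*95) = -(-95 - 3*(5 - 1*95)² + 7*(5 - 1*95)) = -(-95 - 3*(5 - 95)² + 7*(5 - 95)) = -(-95 - 3*(-90)² + 7*(-90)) = -(-95 - 3*8100 - 630) = -(-95 - 24300 - 630) = -1*(-25025) = 25025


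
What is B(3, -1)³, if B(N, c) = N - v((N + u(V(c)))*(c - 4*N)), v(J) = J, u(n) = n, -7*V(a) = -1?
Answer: 28934443/343 ≈ 84357.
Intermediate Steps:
V(a) = ⅐ (V(a) = -⅐*(-1) = ⅐)
B(N, c) = N - (⅐ + N)*(c - 4*N) (B(N, c) = N - (N + ⅐)*(c - 4*N) = N - (⅐ + N)*(c - 4*N))
B(3, -1)³ = (4*3² - ⅐*(-1) + (11/7)*3 - 1*3*(-1))³ = (4*9 + ⅐ + 33/7 + 3)³ = (36 + ⅐ + 33/7 + 3)³ = (307/7)³ = 28934443/343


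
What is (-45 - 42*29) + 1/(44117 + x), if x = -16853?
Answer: -34434431/27264 ≈ -1263.0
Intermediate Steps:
(-45 - 42*29) + 1/(44117 + x) = (-45 - 42*29) + 1/(44117 - 16853) = (-45 - 1218) + 1/27264 = -1263 + 1/27264 = -34434431/27264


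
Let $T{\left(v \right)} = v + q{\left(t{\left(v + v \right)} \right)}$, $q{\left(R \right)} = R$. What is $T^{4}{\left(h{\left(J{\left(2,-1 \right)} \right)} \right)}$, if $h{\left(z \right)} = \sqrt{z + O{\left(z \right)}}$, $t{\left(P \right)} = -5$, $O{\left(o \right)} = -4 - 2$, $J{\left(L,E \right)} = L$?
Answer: $41 - 840 i \approx 41.0 - 840.0 i$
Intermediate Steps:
$O{\left(o \right)} = -6$ ($O{\left(o \right)} = -4 - 2 = -6$)
$h{\left(z \right)} = \sqrt{-6 + z}$ ($h{\left(z \right)} = \sqrt{z - 6} = \sqrt{-6 + z}$)
$T{\left(v \right)} = -5 + v$ ($T{\left(v \right)} = v - 5 = -5 + v$)
$T^{4}{\left(h{\left(J{\left(2,-1 \right)} \right)} \right)} = \left(-5 + \sqrt{-6 + 2}\right)^{4} = \left(-5 + \sqrt{-4}\right)^{4} = \left(-5 + 2 i\right)^{4}$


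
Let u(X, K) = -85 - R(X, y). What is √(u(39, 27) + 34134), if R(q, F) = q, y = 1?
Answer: √34010 ≈ 184.42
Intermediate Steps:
u(X, K) = -85 - X
√(u(39, 27) + 34134) = √((-85 - 1*39) + 34134) = √((-85 - 39) + 34134) = √(-124 + 34134) = √34010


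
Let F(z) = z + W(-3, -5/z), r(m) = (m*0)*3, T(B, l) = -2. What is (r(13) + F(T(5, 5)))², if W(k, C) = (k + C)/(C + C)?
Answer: 441/100 ≈ 4.4100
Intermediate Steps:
r(m) = 0 (r(m) = 0*3 = 0)
W(k, C) = (C + k)/(2*C) (W(k, C) = (C + k)/((2*C)) = (C + k)*(1/(2*C)) = (C + k)/(2*C))
F(z) = z - z*(-3 - 5/z)/10 (F(z) = z + (-5/z - 3)/(2*((-5/z))) = z + (-z/5)*(-3 - 5/z)/2 = z - z*(-3 - 5/z)/10)
(r(13) + F(T(5, 5)))² = (0 + (½ + (13/10)*(-2)))² = (0 + (½ - 13/5))² = (0 - 21/10)² = (-21/10)² = 441/100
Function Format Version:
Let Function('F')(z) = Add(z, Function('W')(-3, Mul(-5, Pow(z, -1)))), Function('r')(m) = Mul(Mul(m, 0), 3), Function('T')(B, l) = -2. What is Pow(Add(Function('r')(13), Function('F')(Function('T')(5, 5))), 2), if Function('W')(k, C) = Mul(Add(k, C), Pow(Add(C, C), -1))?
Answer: Rational(441, 100) ≈ 4.4100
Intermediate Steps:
Function('r')(m) = 0 (Function('r')(m) = Mul(0, 3) = 0)
Function('W')(k, C) = Mul(Rational(1, 2), Pow(C, -1), Add(C, k)) (Function('W')(k, C) = Mul(Add(C, k), Pow(Mul(2, C), -1)) = Mul(Add(C, k), Mul(Rational(1, 2), Pow(C, -1))) = Mul(Rational(1, 2), Pow(C, -1), Add(C, k)))
Function('F')(z) = Add(z, Mul(Rational(-1, 10), z, Add(-3, Mul(-5, Pow(z, -1))))) (Function('F')(z) = Add(z, Mul(Rational(1, 2), Pow(Mul(-5, Pow(z, -1)), -1), Add(Mul(-5, Pow(z, -1)), -3))) = Add(z, Mul(Rational(1, 2), Mul(Rational(-1, 5), z), Add(-3, Mul(-5, Pow(z, -1))))) = Add(z, Mul(Rational(-1, 10), z, Add(-3, Mul(-5, Pow(z, -1))))))
Pow(Add(Function('r')(13), Function('F')(Function('T')(5, 5))), 2) = Pow(Add(0, Add(Rational(1, 2), Mul(Rational(13, 10), -2))), 2) = Pow(Add(0, Add(Rational(1, 2), Rational(-13, 5))), 2) = Pow(Add(0, Rational(-21, 10)), 2) = Pow(Rational(-21, 10), 2) = Rational(441, 100)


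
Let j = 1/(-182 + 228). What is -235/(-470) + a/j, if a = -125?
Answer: -11499/2 ≈ -5749.5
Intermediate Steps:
j = 1/46 ≈ 0.021739
-235/(-470) + a/j = -235/(-470) - 125/1/46 = -235*(-1/470) - 125*46 = 1/2 - 5750 = -11499/2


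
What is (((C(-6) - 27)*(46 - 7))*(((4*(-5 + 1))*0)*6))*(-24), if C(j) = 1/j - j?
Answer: 0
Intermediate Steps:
(((C(-6) - 27)*(46 - 7))*(((4*(-5 + 1))*0)*6))*(-24) = ((((1/(-6) - 1*(-6)) - 27)*(46 - 7))*(((4*(-5 + 1))*0)*6))*(-24) = ((((-1/6 + 6) - 27)*39)*(((4*(-4))*0)*6))*(-24) = (((35/6 - 27)*39)*(-16*0*6))*(-24) = ((-127/6*39)*(0*6))*(-24) = -1651/2*0*(-24) = 0*(-24) = 0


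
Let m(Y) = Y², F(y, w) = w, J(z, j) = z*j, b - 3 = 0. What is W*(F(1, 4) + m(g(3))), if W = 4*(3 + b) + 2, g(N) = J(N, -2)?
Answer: 1040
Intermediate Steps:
b = 3 (b = 3 + 0 = 3)
J(z, j) = j*z
g(N) = -2*N
W = 26 (W = 4*(3 + 3) + 2 = 4*6 + 2 = 24 + 2 = 26)
W*(F(1, 4) + m(g(3))) = 26*(4 + (-2*3)²) = 26*(4 + (-6)²) = 26*(4 + 36) = 26*40 = 1040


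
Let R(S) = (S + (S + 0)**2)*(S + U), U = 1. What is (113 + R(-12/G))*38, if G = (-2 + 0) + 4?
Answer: -1406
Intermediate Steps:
G = 2 (G = -2 + 4 = 2)
R(S) = (1 + S)*(S + S**2) (R(S) = (S + (S + 0)**2)*(S + 1) = (S + S**2)*(1 + S) = (1 + S)*(S + S**2))
(113 + R(-12/G))*38 = (113 + (-12/2)*(1 + (-12/2)**2 + 2*(-12/2)))*38 = (113 + (-12*1/2)*(1 + (-12*1/2)**2 + 2*(-12*1/2)))*38 = (113 - 6*(1 + (-6)**2 + 2*(-6)))*38 = (113 - 6*(1 + 36 - 12))*38 = (113 - 6*25)*38 = (113 - 150)*38 = -37*38 = -1406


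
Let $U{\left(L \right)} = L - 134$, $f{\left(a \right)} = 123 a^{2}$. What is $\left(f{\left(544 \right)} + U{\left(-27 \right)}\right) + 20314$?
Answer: $36420281$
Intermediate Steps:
$U{\left(L \right)} = -134 + L$
$\left(f{\left(544 \right)} + U{\left(-27 \right)}\right) + 20314 = \left(123 \cdot 544^{2} - 161\right) + 20314 = \left(123 \cdot 295936 - 161\right) + 20314 = \left(36400128 - 161\right) + 20314 = 36399967 + 20314 = 36420281$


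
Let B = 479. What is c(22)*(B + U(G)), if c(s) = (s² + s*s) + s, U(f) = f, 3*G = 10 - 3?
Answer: 476520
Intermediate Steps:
G = 7/3 (G = (10 - 3)/3 = (⅓)*7 = 7/3 ≈ 2.3333)
c(s) = s + 2*s² (c(s) = (s² + s²) + s = 2*s² + s = s + 2*s²)
c(22)*(B + U(G)) = (22*(1 + 2*22))*(479 + 7/3) = (22*(1 + 44))*(1444/3) = (22*45)*(1444/3) = 990*(1444/3) = 476520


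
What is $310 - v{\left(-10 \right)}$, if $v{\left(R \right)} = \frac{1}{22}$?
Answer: $\frac{6819}{22} \approx 309.95$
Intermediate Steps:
$v{\left(R \right)} = \frac{1}{22}$
$310 - v{\left(-10 \right)} = 310 - \frac{1}{22} = \frac{6819}{22}$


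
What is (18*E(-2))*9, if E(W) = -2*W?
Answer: 648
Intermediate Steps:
(18*E(-2))*9 = (18*(-2*(-2)))*9 = (18*4)*9 = 72*9 = 648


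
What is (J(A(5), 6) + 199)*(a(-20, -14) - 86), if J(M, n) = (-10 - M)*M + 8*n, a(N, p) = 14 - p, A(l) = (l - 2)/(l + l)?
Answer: -707339/50 ≈ -14147.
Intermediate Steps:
A(l) = (-2 + l)/(2*l) (A(l) = (-2 + l)/((2*l)) = (-2 + l)*(1/(2*l)) = (-2 + l)/(2*l))
J(M, n) = 8*n + M*(-10 - M) (J(M, n) = M*(-10 - M) + 8*n = 8*n + M*(-10 - M))
(J(A(5), 6) + 199)*(a(-20, -14) - 86) = ((-((1/2)*(-2 + 5)/5)**2 - 5*(-2 + 5)/5 + 8*6) + 199)*((14 - 1*(-14)) - 86) = ((-((1/2)*(1/5)*3)**2 - 5*3/5 + 48) + 199)*((14 + 14) - 86) = ((-(3/10)**2 - 10*3/10 + 48) + 199)*(28 - 86) = ((-1*9/100 - 3 + 48) + 199)*(-58) = ((-9/100 - 3 + 48) + 199)*(-58) = (4491/100 + 199)*(-58) = (24391/100)*(-58) = -707339/50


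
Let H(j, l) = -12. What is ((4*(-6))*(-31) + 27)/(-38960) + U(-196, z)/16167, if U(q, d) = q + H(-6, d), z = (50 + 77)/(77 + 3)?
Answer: -20568437/629866320 ≈ -0.032655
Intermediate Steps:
z = 127/80 ≈ 1.5875
U(q, d) = -12 + q (U(q, d) = q - 12 = -12 + q)
((4*(-6))*(-31) + 27)/(-38960) + U(-196, z)/16167 = ((4*(-6))*(-31) + 27)/(-38960) + (-12 - 196)/16167 = (-24*(-31) + 27)*(-1/38960) - 208*1/16167 = (744 + 27)*(-1/38960) - 208/16167 = 771*(-1/38960) - 208/16167 = -771/38960 - 208/16167 = -20568437/629866320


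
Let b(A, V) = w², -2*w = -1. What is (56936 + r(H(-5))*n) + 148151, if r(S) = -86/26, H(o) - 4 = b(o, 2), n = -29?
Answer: 2667378/13 ≈ 2.0518e+5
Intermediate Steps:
w = ½ (w = -½*(-1) = ½ ≈ 0.50000)
b(A, V) = ¼ (b(A, V) = (½)² = ¼)
H(o) = 17/4 (H(o) = 4 + ¼ = 17/4)
r(S) = -43/13 (r(S) = -86*1/26 = -43/13)
(56936 + r(H(-5))*n) + 148151 = (56936 - 43/13*(-29)) + 148151 = (56936 + 1247/13) + 148151 = 741415/13 + 148151 = 2667378/13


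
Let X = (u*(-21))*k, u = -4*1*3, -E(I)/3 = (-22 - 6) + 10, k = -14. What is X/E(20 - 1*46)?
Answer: -196/3 ≈ -65.333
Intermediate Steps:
E(I) = 54 (E(I) = -3*((-22 - 6) + 10) = -3*(-28 + 10) = -3*(-18) = 54)
u = -12 (u = -4*3 = -12)
X = -3528 (X = -12*(-21)*(-14) = 252*(-14) = -3528)
X/E(20 - 1*46) = -3528/54 = -3528*1/54 = -196/3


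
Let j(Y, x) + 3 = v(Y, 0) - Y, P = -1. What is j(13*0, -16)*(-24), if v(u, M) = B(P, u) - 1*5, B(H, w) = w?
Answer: 192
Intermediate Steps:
v(u, M) = -5 + u (v(u, M) = u - 1*5 = u - 5 = -5 + u)
j(Y, x) = -8 (j(Y, x) = -3 + ((-5 + Y) - Y) = -3 - 5 = -8)
j(13*0, -16)*(-24) = -8*(-24) = 192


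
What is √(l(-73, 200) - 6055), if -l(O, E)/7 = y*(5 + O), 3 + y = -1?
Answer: I*√7959 ≈ 89.213*I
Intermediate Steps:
y = -4 (y = -3 - 1 = -4)
l(O, E) = 140 + 28*O (l(O, E) = -(-28)*(5 + O) = -7*(-20 - 4*O) = 140 + 28*O)
√(l(-73, 200) - 6055) = √((140 + 28*(-73)) - 6055) = √((140 - 2044) - 6055) = √(-1904 - 6055) = √(-7959) = I*√7959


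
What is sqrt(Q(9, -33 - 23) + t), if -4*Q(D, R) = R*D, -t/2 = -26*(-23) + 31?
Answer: 2*I*sqrt(283) ≈ 33.645*I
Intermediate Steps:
t = -1258 (t = -2*(-26*(-23) + 31) = -2*(598 + 31) = -2*629 = -1258)
Q(D, R) = -D*R/4 (Q(D, R) = -R*D/4 = -D*R/4)
sqrt(Q(9, -33 - 23) + t) = sqrt(-1/4*9*(-33 - 23) - 1258) = sqrt(-1/4*9*(-56) - 1258) = sqrt(126 - 1258) = sqrt(-1132) = 2*I*sqrt(283)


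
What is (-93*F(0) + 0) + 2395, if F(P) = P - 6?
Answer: 2953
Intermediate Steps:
F(P) = -6 + P
(-93*F(0) + 0) + 2395 = (-93*(-6 + 0) + 0) + 2395 = (-93*(-6) + 0) + 2395 = (558 + 0) + 2395 = 558 + 2395 = 2953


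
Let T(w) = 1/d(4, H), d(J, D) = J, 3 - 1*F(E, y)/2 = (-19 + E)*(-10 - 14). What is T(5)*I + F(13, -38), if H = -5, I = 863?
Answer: -265/4 ≈ -66.250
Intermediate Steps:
F(E, y) = -906 + 48*E (F(E, y) = 6 - 2*(-19 + E)*(-10 - 14) = 6 - 2*(-19 + E)*(-24) = 6 - 2*(456 - 24*E) = 6 + (-912 + 48*E) = -906 + 48*E)
T(w) = 1/4
T(5)*I + F(13, -38) = (1/4)*863 + (-906 + 48*13) = 863/4 + (-906 + 624) = 863/4 - 282 = -265/4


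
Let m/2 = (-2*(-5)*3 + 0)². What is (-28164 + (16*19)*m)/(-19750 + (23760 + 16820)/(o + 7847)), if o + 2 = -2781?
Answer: -657099576/24993355 ≈ -26.291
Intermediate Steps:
o = -2783 (o = -2 - 2781 = -2783)
m = 1800 (m = 2*(-2*(-5)*3 + 0)² = 2*(10*3 + 0)² = 2*(30 + 0)² = 2*30² = 2*900 = 1800)
(-28164 + (16*19)*m)/(-19750 + (23760 + 16820)/(o + 7847)) = (-28164 + (16*19)*1800)/(-19750 + (23760 + 16820)/(-2783 + 7847)) = (-28164 + 304*1800)/(-19750 + 40580/5064) = (-28164 + 547200)/(-19750 + 40580*(1/5064)) = 519036/(-19750 + 10145/1266) = 519036/(-24993355/1266) = 519036*(-1266/24993355) = -657099576/24993355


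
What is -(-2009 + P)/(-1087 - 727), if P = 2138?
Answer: 129/1814 ≈ 0.071114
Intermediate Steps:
-(-2009 + P)/(-1087 - 727) = -(-2009 + 2138)/(-1087 - 727) = -129/(-1814) = -129*(-1)/1814 = -1*(-129/1814) = 129/1814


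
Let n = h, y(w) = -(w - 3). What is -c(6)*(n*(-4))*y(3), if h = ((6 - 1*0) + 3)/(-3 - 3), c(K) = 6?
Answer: 0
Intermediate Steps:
h = -3/2 (h = ((6 + 0) + 3)/(-6) = (6 + 3)*(-⅙) = 9*(-⅙) = -3/2 ≈ -1.5000)
y(w) = 3 - w (y(w) = -(-3 + w) = 3 - w)
n = -3/2 ≈ -1.5000
-c(6)*(n*(-4))*y(3) = -6*(-3/2*(-4))*(3 - 1*3) = -6*6*(3 - 3) = -6*6*0 = -6*0 = -1*0 = 0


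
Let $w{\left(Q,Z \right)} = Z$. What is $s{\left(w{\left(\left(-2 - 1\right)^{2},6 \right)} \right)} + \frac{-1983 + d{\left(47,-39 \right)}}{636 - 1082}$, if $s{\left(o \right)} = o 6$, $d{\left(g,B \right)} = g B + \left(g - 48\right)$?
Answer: $\frac{19873}{446} \approx 44.558$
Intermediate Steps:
$d{\left(g,B \right)} = -48 + g + B g$ ($d{\left(g,B \right)} = B g + \left(-48 + g\right) = -48 + g + B g$)
$s{\left(o \right)} = 6 o$
$s{\left(w{\left(\left(-2 - 1\right)^{2},6 \right)} \right)} + \frac{-1983 + d{\left(47,-39 \right)}}{636 - 1082} = 6 \cdot 6 + \frac{-1983 - 1834}{636 - 1082} = 36 + \frac{-1983 - 1834}{-446} = 36 + \left(-1983 - 1834\right) \left(- \frac{1}{446}\right) = 36 - - \frac{3817}{446} = 36 + \frac{3817}{446} = \frac{19873}{446}$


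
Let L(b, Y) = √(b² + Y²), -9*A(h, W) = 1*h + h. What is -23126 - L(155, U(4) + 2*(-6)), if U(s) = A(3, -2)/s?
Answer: -23126 - √870229/6 ≈ -23281.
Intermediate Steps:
A(h, W) = -2*h/9 (A(h, W) = -(1*h + h)/9 = -(h + h)/9 = -2*h/9)
U(s) = -2/(3*s) (U(s) = (-2/9*3)/s = -2/(3*s))
L(b, Y) = √(Y² + b²)
-23126 - L(155, U(4) + 2*(-6)) = -23126 - √((-⅔/4 + 2*(-6))² + 155²) = -23126 - √((-⅔*¼ - 12)² + 24025) = -23126 - √((-⅙ - 12)² + 24025) = -23126 - √((-73/6)² + 24025) = -23126 - √(5329/36 + 24025) = -23126 - √(870229/36) = -23126 - √870229/6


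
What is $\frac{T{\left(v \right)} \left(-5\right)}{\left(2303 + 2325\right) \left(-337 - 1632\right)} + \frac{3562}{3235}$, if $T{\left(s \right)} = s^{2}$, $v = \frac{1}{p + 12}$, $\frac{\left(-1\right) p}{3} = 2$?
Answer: $\frac{1168518219599}{1061245476720} \approx 1.1011$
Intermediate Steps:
$p = -6$ ($p = \left(-3\right) 2 = -6$)
$v = \frac{1}{6}$ ($v = \frac{1}{-6 + 12} = \frac{1}{6} \approx 0.16667$)
$\frac{T{\left(v \right)} \left(-5\right)}{\left(2303 + 2325\right) \left(-337 - 1632\right)} + \frac{3562}{3235} = \frac{\left(\frac{1}{6}\right)^{2} \left(-5\right)}{\left(2303 + 2325\right) \left(-337 - 1632\right)} + \frac{3562}{3235} = \frac{\frac{1}{36} \left(-5\right)}{4628 \left(-1969\right)} + 3562 \cdot \frac{1}{3235} = - \frac{5}{36 \left(-9112532\right)} + \frac{3562}{3235} = \left(- \frac{5}{36}\right) \left(- \frac{1}{9112532}\right) + \frac{3562}{3235} = \frac{5}{328051152} + \frac{3562}{3235} = \frac{1168518219599}{1061245476720}$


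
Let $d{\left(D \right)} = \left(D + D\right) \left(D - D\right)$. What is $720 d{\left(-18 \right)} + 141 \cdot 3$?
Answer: $423$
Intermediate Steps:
$d{\left(D \right)} = 0$ ($d{\left(D \right)} = 2 D 0 = 0$)
$720 d{\left(-18 \right)} + 141 \cdot 3 = 720 \cdot 0 + 141 \cdot 3 = 0 + 423 = 423$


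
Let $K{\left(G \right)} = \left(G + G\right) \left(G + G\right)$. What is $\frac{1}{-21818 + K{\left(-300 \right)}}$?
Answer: $\frac{1}{338182} \approx 2.957 \cdot 10^{-6}$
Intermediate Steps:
$K{\left(G \right)} = 4 G^{2}$ ($K{\left(G \right)} = 2 G 2 G = 4 G^{2}$)
$\frac{1}{-21818 + K{\left(-300 \right)}} = \frac{1}{-21818 + 4 \left(-300\right)^{2}} = \frac{1}{-21818 + 4 \cdot 90000} = \frac{1}{-21818 + 360000} = \frac{1}{338182}$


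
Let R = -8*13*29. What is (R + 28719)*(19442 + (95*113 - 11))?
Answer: 775356698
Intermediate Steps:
R = -3016 (R = -104*29 = -3016)
(R + 28719)*(19442 + (95*113 - 11)) = (-3016 + 28719)*(19442 + (95*113 - 11)) = 25703*(19442 + (10735 - 11)) = 25703*(19442 + 10724) = 25703*30166 = 775356698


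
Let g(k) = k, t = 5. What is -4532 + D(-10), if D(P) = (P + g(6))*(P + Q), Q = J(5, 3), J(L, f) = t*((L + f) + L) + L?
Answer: -4772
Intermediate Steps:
J(L, f) = 5*f + 11*L (J(L, f) = 5*((L + f) + L) + L = 5*(f + 2*L) + L = (5*f + 10*L) + L = 5*f + 11*L)
Q = 70 (Q = 5*3 + 11*5 = 15 + 55 = 70)
D(P) = (6 + P)*(70 + P) (D(P) = (P + 6)*(P + 70) = (6 + P)*(70 + P))
-4532 + D(-10) = -4532 + (420 + (-10)² + 76*(-10)) = -4532 + (420 + 100 - 760) = -4532 - 240 = -4772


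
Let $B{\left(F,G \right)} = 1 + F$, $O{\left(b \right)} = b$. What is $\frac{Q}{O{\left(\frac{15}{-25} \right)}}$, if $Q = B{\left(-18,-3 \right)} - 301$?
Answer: $530$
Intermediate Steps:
$Q = -318$ ($Q = \left(1 - 18\right) - 301 = -17 - 301 = -318$)
$\frac{Q}{O{\left(\frac{15}{-25} \right)}} = - \frac{318}{15 \frac{1}{-25}} = - \frac{318}{15 \left(- \frac{1}{25}\right)} = - \frac{318}{- \frac{3}{5}} = \left(-318\right) \left(- \frac{5}{3}\right) = 530$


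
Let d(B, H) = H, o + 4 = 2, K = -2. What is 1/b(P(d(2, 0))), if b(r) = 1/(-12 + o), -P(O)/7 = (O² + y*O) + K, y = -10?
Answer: -14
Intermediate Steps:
o = -2 (o = -4 + 2 = -2)
P(O) = 14 - 7*O² + 70*O (P(O) = -7*((O² - 10*O) - 2) = -7*(-2 + O² - 10*O) = 14 - 7*O² + 70*O)
b(r) = -1/14 (b(r) = 1/(-12 - 2) = 1/(-14) = -1/14)
1/b(P(d(2, 0))) = 1/(-1/14) = -14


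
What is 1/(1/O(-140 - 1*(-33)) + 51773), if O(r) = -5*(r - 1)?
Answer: 540/27957421 ≈ 1.9315e-5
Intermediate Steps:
O(r) = 5 - 5*r (O(r) = -5*(-1 + r) = 5 - 5*r)
1/(1/O(-140 - 1*(-33)) + 51773) = 1/(1/(5 - 5*(-140 - 1*(-33))) + 51773) = 1/(1/(5 - 5*(-140 + 33)) + 51773) = 1/(1/(5 - 5*(-107)) + 51773) = 1/(1/(5 + 535) + 51773) = 1/(1/540 + 51773) = 1/(27957421/540) = 540/27957421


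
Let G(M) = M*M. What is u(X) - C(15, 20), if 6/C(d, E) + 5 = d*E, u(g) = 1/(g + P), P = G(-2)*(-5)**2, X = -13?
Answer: -227/25665 ≈ -0.0088447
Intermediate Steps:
G(M) = M**2
P = 100 (P = (-2)**2*(-5)**2 = 4*25 = 100)
u(g) = 1/(100 + g) (u(g) = 1/(g + 100) = 1/(100 + g))
C(d, E) = 6/(-5 + E*d) (C(d, E) = 6/(-5 + d*E) = 6/(-5 + E*d))
u(X) - C(15, 20) = 1/(100 - 13) - 6/(-5 + 20*15) = 1/87 - 6/(-5 + 300) = 1/87 - 6/295 = -227/25665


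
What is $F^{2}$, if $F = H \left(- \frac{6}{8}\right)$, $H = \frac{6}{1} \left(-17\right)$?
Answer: $\frac{23409}{4} \approx 5852.3$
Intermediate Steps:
$H = -102$ ($H = 6 \cdot 1 \left(-17\right) = 6 \left(-17\right) = -102$)
$F = \frac{153}{2}$ ($F = - 102 \left(- \frac{6}{8}\right) = - 102 \left(\left(-6\right) \frac{1}{8}\right) = \left(-102\right) \left(- \frac{3}{4}\right) = \frac{153}{2} \approx 76.5$)
$F^{2} = \left(\frac{153}{2}\right)^{2} = \frac{23409}{4}$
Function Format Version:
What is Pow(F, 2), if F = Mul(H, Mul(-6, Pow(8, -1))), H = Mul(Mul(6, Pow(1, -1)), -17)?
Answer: Rational(23409, 4) ≈ 5852.3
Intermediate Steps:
H = -102 (H = Mul(Mul(6, 1), -17) = Mul(6, -17) = -102)
F = Rational(153, 2) (F = Mul(-102, Mul(-6, Pow(8, -1))) = Mul(-102, Mul(-6, Rational(1, 8))) = Mul(-102, Rational(-3, 4)) = Rational(153, 2) ≈ 76.500)
Pow(F, 2) = Pow(Rational(153, 2), 2) = Rational(23409, 4)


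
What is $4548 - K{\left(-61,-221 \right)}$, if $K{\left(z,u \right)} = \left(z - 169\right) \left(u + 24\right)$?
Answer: $-40762$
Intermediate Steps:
$K{\left(z,u \right)} = \left(-169 + z\right) \left(24 + u\right)$
$4548 - K{\left(-61,-221 \right)} = 4548 - \left(-4056 - -37349 + 24 \left(-61\right) - -13481\right) = 4548 - \left(-4056 + 37349 - 1464 + 13481\right) = 4548 - 45310 = -40762$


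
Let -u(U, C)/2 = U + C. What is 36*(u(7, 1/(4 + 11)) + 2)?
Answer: -2184/5 ≈ -436.80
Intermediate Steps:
u(U, C) = -2*C - 2*U (u(U, C) = -2*(U + C) = -2*(C + U) = -2*C - 2*U)
36*(u(7, 1/(4 + 11)) + 2) = 36*((-2/(4 + 11) - 2*7) + 2) = 36*((-2/15 - 14) + 2) = 36*(-212/15 + 2) = 36*(-182/15) = -2184/5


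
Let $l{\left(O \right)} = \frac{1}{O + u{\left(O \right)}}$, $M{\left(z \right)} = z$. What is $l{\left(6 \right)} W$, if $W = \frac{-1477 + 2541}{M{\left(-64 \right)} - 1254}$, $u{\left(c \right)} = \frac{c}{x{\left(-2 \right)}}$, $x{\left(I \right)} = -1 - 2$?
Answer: $- \frac{133}{659} \approx -0.20182$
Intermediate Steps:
$x{\left(I \right)} = -3$ ($x{\left(I \right)} = -1 - 2 = -3$)
$u{\left(c \right)} = - \frac{c}{3}$ ($u{\left(c \right)} = \frac{c}{-3} = c \left(- \frac{1}{3}\right) = - \frac{c}{3}$)
$l{\left(O \right)} = \frac{3}{2 O}$ ($l{\left(O \right)} = \frac{1}{O - \frac{O}{3}} = \frac{1}{\frac{2}{3} O} = \frac{3}{2 O}$)
$W = - \frac{532}{659}$ ($W = \frac{-1477 + 2541}{-64 - 1254} = \frac{1064}{-1318} = 1064 \left(- \frac{1}{1318}\right) = - \frac{532}{659} \approx -0.80728$)
$l{\left(6 \right)} W = \frac{3}{2 \cdot 6} \left(- \frac{532}{659}\right) = \frac{3}{2} \cdot \frac{1}{6} \left(- \frac{532}{659}\right) = \frac{1}{4} \left(- \frac{532}{659}\right) = - \frac{133}{659}$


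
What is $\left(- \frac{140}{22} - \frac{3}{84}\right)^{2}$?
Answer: $\frac{3884841}{94864} \approx 40.952$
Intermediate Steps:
$\left(- \frac{140}{22} - \frac{3}{84}\right)^{2} = \left(\left(-140\right) \frac{1}{22} - \frac{1}{28}\right)^{2} = \left(- \frac{70}{11} - \frac{1}{28}\right)^{2} = \left(- \frac{1971}{308}\right)^{2} = \frac{3884841}{94864}$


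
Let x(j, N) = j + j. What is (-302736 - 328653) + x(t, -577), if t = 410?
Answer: -630569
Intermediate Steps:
x(j, N) = 2*j
(-302736 - 328653) + x(t, -577) = (-302736 - 328653) + 2*410 = -631389 + 820 = -630569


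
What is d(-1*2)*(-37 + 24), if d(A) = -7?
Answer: 91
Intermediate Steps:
d(-1*2)*(-37 + 24) = -7*(-37 + 24) = -7*(-13) = 91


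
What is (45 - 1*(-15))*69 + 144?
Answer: 4284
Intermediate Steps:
(45 - 1*(-15))*69 + 144 = (45 + 15)*69 + 144 = 60*69 + 144 = 4140 + 144 = 4284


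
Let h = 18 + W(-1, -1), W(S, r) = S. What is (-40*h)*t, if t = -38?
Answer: 25840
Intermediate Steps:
h = 17 (h = 18 - 1 = 17)
(-40*h)*t = -40*17*(-38) = -680*(-38) = 25840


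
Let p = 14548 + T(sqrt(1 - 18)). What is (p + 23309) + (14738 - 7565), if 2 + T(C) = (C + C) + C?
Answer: 45028 + 3*I*sqrt(17) ≈ 45028.0 + 12.369*I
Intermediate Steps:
T(C) = -2 + 3*C (T(C) = -2 + ((C + C) + C) = -2 + (2*C + C) = -2 + 3*C)
p = 14546 + 3*I*sqrt(17) (p = 14548 + (-2 + 3*sqrt(1 - 18)) = 14548 + (-2 + 3*sqrt(-17)) = 14548 + (-2 + 3*(I*sqrt(17))) = 14548 + (-2 + 3*I*sqrt(17)) = 14546 + 3*I*sqrt(17) ≈ 14546.0 + 12.369*I)
(p + 23309) + (14738 - 7565) = ((14546 + 3*I*sqrt(17)) + 23309) + (14738 - 7565) = (37855 + 3*I*sqrt(17)) + 7173 = 45028 + 3*I*sqrt(17)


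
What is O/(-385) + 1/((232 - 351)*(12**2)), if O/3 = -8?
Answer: 58697/942480 ≈ 0.062279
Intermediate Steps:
O = -24 (O = 3*(-8) = -24)
O/(-385) + 1/((232 - 351)*(12**2)) = -24/(-385) + 1/((232 - 351)*(12**2)) = -24*(-1/385) + 1/(-119*144) = 24/385 - 1/119*1/144 = 24/385 - 1/17136 = 58697/942480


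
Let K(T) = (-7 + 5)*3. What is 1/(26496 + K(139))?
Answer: 1/26490 ≈ 3.7750e-5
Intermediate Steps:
K(T) = -6 (K(T) = -2*3 = -6)
1/(26496 + K(139)) = 1/(26496 - 6) = 1/26490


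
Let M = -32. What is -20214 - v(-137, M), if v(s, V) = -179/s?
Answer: -2769497/137 ≈ -20215.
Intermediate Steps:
-20214 - v(-137, M) = -20214 - (-179)/(-137) = -20214 - (-179)*(-1)/137 = -20214 - 1*179/137 = -20214 - 179/137 = -2769497/137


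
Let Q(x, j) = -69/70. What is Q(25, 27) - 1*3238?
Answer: -226729/70 ≈ -3239.0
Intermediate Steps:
Q(x, j) = -69/70 (Q(x, j) = -69*1/70 = -69/70)
Q(25, 27) - 1*3238 = -69/70 - 1*3238 = -69/70 - 3238 = -226729/70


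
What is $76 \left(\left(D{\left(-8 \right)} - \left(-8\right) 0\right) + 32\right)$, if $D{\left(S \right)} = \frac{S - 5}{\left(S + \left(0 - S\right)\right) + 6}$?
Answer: $\frac{6802}{3} \approx 2267.3$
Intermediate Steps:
$D{\left(S \right)} = - \frac{5}{6} + \frac{S}{6}$ ($D{\left(S \right)} = \frac{-5 + S}{\left(S - S\right) + 6} = \frac{-5 + S}{0 + 6} = \frac{-5 + S}{6} = \left(-5 + S\right) \frac{1}{6} = - \frac{5}{6} + \frac{S}{6}$)
$76 \left(\left(D{\left(-8 \right)} - \left(-8\right) 0\right) + 32\right) = 76 \left(\left(\left(- \frac{5}{6} + \frac{1}{6} \left(-8\right)\right) - \left(-8\right) 0\right) + 32\right) = 76 \left(\left(\left(- \frac{5}{6} - \frac{4}{3}\right) - 0\right) + 32\right) = 76 \left(\left(- \frac{13}{6} + 0\right) + 32\right) = 76 \left(- \frac{13}{6} + 32\right) = 76 \cdot \frac{179}{6} = \frac{6802}{3}$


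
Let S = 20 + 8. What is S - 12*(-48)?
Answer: 604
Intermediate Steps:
S = 28
S - 12*(-48) = 28 - 12*(-48) = 28 + 576 = 604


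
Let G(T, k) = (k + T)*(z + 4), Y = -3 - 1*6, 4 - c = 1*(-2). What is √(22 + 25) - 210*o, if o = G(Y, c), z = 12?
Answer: 10080 + √47 ≈ 10087.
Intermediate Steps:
c = 6 (c = 4 - (-2) = 4 - 1*(-2) = 4 + 2 = 6)
Y = -9 (Y = -3 - 6 = -9)
G(T, k) = 16*T + 16*k (G(T, k) = (k + T)*(12 + 4) = (T + k)*16 = 16*T + 16*k)
o = -48 (o = 16*(-9) + 16*6 = -144 + 96 = -48)
√(22 + 25) - 210*o = √(22 + 25) - 210*(-48) = √47 + 10080 = 10080 + √47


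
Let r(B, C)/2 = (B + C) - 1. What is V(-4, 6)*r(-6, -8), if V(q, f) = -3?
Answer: 90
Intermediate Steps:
r(B, C) = -2 + 2*B + 2*C (r(B, C) = 2*((B + C) - 1) = 2*(-1 + B + C) = -2 + 2*B + 2*C)
V(-4, 6)*r(-6, -8) = -3*(-2 + 2*(-6) + 2*(-8)) = -3*(-2 - 12 - 16) = -3*(-30) = 90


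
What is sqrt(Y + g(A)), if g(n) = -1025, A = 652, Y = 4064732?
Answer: 3*sqrt(451523) ≈ 2015.9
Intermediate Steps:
sqrt(Y + g(A)) = sqrt(4064732 - 1025) = sqrt(4063707) = 3*sqrt(451523)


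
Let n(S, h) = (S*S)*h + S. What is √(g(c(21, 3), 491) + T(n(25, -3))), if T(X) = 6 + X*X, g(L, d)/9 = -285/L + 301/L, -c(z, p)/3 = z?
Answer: √167702682/7 ≈ 1850.0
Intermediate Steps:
c(z, p) = -3*z
g(L, d) = 144/L (g(L, d) = 9*(-285/L + 301/L) = 9*(16/L) = 144/L)
n(S, h) = S + h*S² (n(S, h) = S²*h + S = h*S² + S = S + h*S²)
T(X) = 6 + X²
√(g(c(21, 3), 491) + T(n(25, -3))) = √(144/((-3*21)) + (6 + (25*(1 + 25*(-3)))²)) = √(144/(-63) + (6 + (25*(1 - 75))²)) = √(144*(-1/63) + (6 + (25*(-74))²)) = √(-16/7 + (6 + (-1850)²)) = √(-16/7 + (6 + 3422500)) = √(-16/7 + 3422506) = √(23957526/7) = √167702682/7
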